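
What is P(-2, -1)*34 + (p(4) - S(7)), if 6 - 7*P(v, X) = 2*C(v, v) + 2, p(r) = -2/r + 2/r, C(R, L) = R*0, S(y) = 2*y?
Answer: 38/7 ≈ 5.4286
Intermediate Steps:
C(R, L) = 0
p(r) = 0
P(v, X) = 4/7 (P(v, X) = 6/7 - (2*0 + 2)/7 = 6/7 - (0 + 2)/7 = 6/7 - ⅐*2 = 6/7 - 2/7 = 4/7)
P(-2, -1)*34 + (p(4) - S(7)) = (4/7)*34 + (0 - 2*7) = 136/7 + (0 - 1*14) = 136/7 + (0 - 14) = 136/7 - 14 = 38/7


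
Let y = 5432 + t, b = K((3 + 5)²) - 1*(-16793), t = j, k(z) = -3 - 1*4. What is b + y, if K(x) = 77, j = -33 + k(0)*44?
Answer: 21961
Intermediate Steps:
k(z) = -7 (k(z) = -3 - 4 = -7)
j = -341 (j = -33 - 7*44 = -33 - 308 = -341)
t = -341
b = 16870 (b = 77 - 1*(-16793) = 77 + 16793 = 16870)
y = 5091 (y = 5432 - 341 = 5091)
b + y = 16870 + 5091 = 21961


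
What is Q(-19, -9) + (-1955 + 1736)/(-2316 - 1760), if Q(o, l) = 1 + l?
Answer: -32389/4076 ≈ -7.9463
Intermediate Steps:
Q(-19, -9) + (-1955 + 1736)/(-2316 - 1760) = (1 - 9) + (-1955 + 1736)/(-2316 - 1760) = -8 - 219/(-4076) = -8 - 219*(-1/4076) = -8 + 219/4076 = -32389/4076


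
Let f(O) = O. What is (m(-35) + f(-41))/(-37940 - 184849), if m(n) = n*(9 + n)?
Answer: -869/222789 ≈ -0.0039006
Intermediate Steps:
(m(-35) + f(-41))/(-37940 - 184849) = (-35*(9 - 35) - 41)/(-37940 - 184849) = (-35*(-26) - 41)/(-222789) = (910 - 41)*(-1/222789) = 869*(-1/222789) = -869/222789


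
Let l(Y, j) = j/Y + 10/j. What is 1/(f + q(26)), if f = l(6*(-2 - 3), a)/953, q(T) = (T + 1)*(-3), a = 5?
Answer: -5718/463147 ≈ -0.012346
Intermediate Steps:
q(T) = -3 - 3*T (q(T) = (1 + T)*(-3) = -3 - 3*T)
l(Y, j) = 10/j + j/Y
f = 11/5718 (f = (10/5 + 5/((6*(-2 - 3))))/953 = (10*(⅕) + 5/((6*(-5))))*(1/953) = (2 + 5/(-30))*(1/953) = (2 + 5*(-1/30))*(1/953) = (2 - ⅙)*(1/953) = (11/6)*(1/953) = 11/5718 ≈ 0.0019237)
1/(f + q(26)) = 1/(11/5718 + (-3 - 3*26)) = 1/(11/5718 + (-3 - 78)) = 1/(11/5718 - 81) = 1/(-463147/5718) = -5718/463147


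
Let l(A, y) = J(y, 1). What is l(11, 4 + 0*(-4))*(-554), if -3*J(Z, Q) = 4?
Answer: 2216/3 ≈ 738.67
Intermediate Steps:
J(Z, Q) = -4/3 (J(Z, Q) = -1/3*4 = -4/3)
l(A, y) = -4/3
l(11, 4 + 0*(-4))*(-554) = -4/3*(-554) = 2216/3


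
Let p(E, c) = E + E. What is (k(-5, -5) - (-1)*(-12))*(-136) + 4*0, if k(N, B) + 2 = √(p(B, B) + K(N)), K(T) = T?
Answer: 1904 - 136*I*√15 ≈ 1904.0 - 526.73*I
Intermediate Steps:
p(E, c) = 2*E
k(N, B) = -2 + √(N + 2*B) (k(N, B) = -2 + √(2*B + N) = -2 + √(N + 2*B))
(k(-5, -5) - (-1)*(-12))*(-136) + 4*0 = ((-2 + √(-5 + 2*(-5))) - (-1)*(-12))*(-136) + 4*0 = ((-2 + √(-5 - 10)) - 1*12)*(-136) + 0 = ((-2 + √(-15)) - 12)*(-136) + 0 = ((-2 + I*√15) - 12)*(-136) + 0 = (-14 + I*√15)*(-136) + 0 = (1904 - 136*I*√15) + 0 = 1904 - 136*I*√15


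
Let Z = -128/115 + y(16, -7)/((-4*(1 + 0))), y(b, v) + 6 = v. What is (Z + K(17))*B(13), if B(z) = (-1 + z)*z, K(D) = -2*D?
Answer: -571623/115 ≈ -4970.6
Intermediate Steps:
y(b, v) = -6 + v
B(z) = z*(-1 + z)
Z = 983/460 (Z = -128/115 + (-6 - 7)/((-4*(1 + 0))) = -128*1/115 - 13/((-4*1)) = -128/115 - 13/(-4) = -128/115 - 13*(-1/4) = -128/115 + 13/4 = 983/460 ≈ 2.1370)
(Z + K(17))*B(13) = (983/460 - 2*17)*(13*(-1 + 13)) = (983/460 - 34)*(13*12) = -14657/460*156 = -571623/115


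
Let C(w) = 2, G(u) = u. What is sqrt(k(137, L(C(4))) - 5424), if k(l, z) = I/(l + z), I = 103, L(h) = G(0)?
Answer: I*sqrt(101788945)/137 ≈ 73.643*I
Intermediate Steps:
L(h) = 0
k(l, z) = 103/(l + z)
sqrt(k(137, L(C(4))) - 5424) = sqrt(103/(137 + 0) - 5424) = sqrt(103/137 - 5424) = sqrt(-742985/137) = I*sqrt(101788945)/137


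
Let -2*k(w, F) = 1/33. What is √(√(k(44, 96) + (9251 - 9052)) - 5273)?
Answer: √(-22969188 + 66*√866778)/66 ≈ 72.518*I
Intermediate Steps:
k(w, F) = -1/66 (k(w, F) = -½/33 = -½*1/33 = -1/66)
√(√(k(44, 96) + (9251 - 9052)) - 5273) = √(√(-1/66 + (9251 - 9052)) - 5273) = √(√(-1/66 + 199) - 5273) = √(√(13133/66) - 5273) = √(√866778/66 - 5273) = √(-5273 + √866778/66)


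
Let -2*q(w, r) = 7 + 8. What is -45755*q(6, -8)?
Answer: 686325/2 ≈ 3.4316e+5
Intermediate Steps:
q(w, r) = -15/2 (q(w, r) = -(7 + 8)/2 = -½*15 = -15/2)
-45755*q(6, -8) = -45755*(-15/2) = 686325/2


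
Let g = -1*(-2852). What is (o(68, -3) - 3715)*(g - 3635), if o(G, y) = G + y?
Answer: 2857950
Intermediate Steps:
g = 2852
(o(68, -3) - 3715)*(g - 3635) = ((68 - 3) - 3715)*(2852 - 3635) = (65 - 3715)*(-783) = -3650*(-783) = 2857950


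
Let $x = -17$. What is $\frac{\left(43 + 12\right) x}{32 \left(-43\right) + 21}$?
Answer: $\frac{187}{271} \approx 0.69004$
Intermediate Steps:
$\frac{\left(43 + 12\right) x}{32 \left(-43\right) + 21} = \frac{\left(43 + 12\right) \left(-17\right)}{32 \left(-43\right) + 21} = \frac{55 \left(-17\right)}{-1376 + 21} = - \frac{935}{-1355} = \left(-935\right) \left(- \frac{1}{1355}\right) = \frac{187}{271}$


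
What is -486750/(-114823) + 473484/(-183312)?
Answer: 2905021889/1754036148 ≈ 1.6562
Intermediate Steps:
-486750/(-114823) + 473484/(-183312) = -486750*(-1/114823) + 473484*(-1/183312) = 486750/114823 - 39457/15276 = 2905021889/1754036148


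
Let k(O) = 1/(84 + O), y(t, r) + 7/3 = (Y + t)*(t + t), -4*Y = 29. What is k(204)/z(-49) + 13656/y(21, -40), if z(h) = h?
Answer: 165182483/6957216 ≈ 23.743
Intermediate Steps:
Y = -29/4 (Y = -¼*29 = -29/4 ≈ -7.2500)
y(t, r) = -7/3 + 2*t*(-29/4 + t) (y(t, r) = -7/3 + (-29/4 + t)*(t + t) = -7/3 + (-29/4 + t)*(2*t) = -7/3 + 2*t*(-29/4 + t))
k(204)/z(-49) + 13656/y(21, -40) = 1/((84 + 204)*(-49)) + 13656/(-7/3 + 2*21² - 29/2*21) = -1/49/288 + 13656/(-7/3 + 2*441 - 609/2) = (1/288)*(-1/49) + 13656/(-7/3 + 882 - 609/2) = -1/14112 + 13656/(3451/6) = -1/14112 + 13656*(6/3451) = -1/14112 + 81936/3451 = 165182483/6957216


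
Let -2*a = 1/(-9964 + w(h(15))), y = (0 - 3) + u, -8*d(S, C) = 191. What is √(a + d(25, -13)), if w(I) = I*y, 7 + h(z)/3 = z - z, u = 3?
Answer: I*√592583990/4982 ≈ 4.8862*I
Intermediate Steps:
d(S, C) = -191/8 (d(S, C) = -⅛*191 = -191/8)
h(z) = -21 (h(z) = -21 + 3*(z - z) = -21 + 3*0 = -21 + 0 = -21)
y = 0 (y = (0 - 3) + 3 = -3 + 3 = 0)
w(I) = 0 (w(I) = I*0 = 0)
a = 1/19928 (a = -1/(2*(-9964 + 0)) = -½/(-9964) = -½*(-1/9964) = 1/19928 ≈ 5.0181e-5)
√(a + d(25, -13)) = √(1/19928 - 191/8) = √(-118945/4982) = I*√592583990/4982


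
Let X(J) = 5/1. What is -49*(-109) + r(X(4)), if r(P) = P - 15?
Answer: 5331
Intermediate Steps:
X(J) = 5 (X(J) = 5*1 = 5)
r(P) = -15 + P
-49*(-109) + r(X(4)) = -49*(-109) + (-15 + 5) = 5341 - 10 = 5331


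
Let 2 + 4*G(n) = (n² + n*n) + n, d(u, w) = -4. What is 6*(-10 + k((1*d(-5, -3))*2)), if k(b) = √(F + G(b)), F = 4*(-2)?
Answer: -60 + 3*√86 ≈ -32.179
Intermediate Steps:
G(n) = -½ + n²/2 + n/4 (G(n) = -½ + ((n² + n*n) + n)/4 = -½ + ((n² + n²) + n)/4 = -½ + (2*n² + n)/4 = -½ + (n + 2*n²)/4 = -½ + (n²/2 + n/4) = -½ + n²/2 + n/4)
F = -8
k(b) = √(-17/2 + b²/2 + b/4) (k(b) = √(-8 + (-½ + b²/2 + b/4)) = √(-17/2 + b²/2 + b/4))
6*(-10 + k((1*d(-5, -3))*2)) = 6*(-10 + √(-34 + (1*(-4))*2 + 2*((1*(-4))*2)²)/2) = 6*(-10 + √(-34 - 4*2 + 2*(-4*2)²)/2) = 6*(-10 + √(-34 - 8 + 2*(-8)²)/2) = 6*(-10 + √(-34 - 8 + 2*64)/2) = 6*(-10 + √(-34 - 8 + 128)/2) = 6*(-10 + √86/2) = -60 + 3*√86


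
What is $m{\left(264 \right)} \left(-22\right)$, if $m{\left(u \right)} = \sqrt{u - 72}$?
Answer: $- 176 \sqrt{3} \approx -304.84$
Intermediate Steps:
$m{\left(u \right)} = \sqrt{-72 + u}$
$m{\left(264 \right)} \left(-22\right) = \sqrt{-72 + 264} \left(-22\right) = \sqrt{192} \left(-22\right) = 8 \sqrt{3} \left(-22\right) = - 176 \sqrt{3}$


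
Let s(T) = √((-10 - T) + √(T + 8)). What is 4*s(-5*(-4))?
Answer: 4*√(-30 + 2*√7) ≈ 19.883*I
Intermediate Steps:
s(T) = √(-10 + √(8 + T) - T) (s(T) = √((-10 - T) + √(8 + T)) = √(-10 + √(8 + T) - T))
4*s(-5*(-4)) = 4*√(-10 + √(8 - 5*(-4)) - (-5)*(-4)) = 4*√(-10 + √(8 + 20) - 1*20) = 4*√(-10 + √28 - 20) = 4*√(-10 + 2*√7 - 20) = 4*√(-30 + 2*√7)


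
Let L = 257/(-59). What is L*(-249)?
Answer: 63993/59 ≈ 1084.6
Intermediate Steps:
L = -257/59 (L = 257*(-1/59) = -257/59 ≈ -4.3559)
L*(-249) = -257/59*(-249) = 63993/59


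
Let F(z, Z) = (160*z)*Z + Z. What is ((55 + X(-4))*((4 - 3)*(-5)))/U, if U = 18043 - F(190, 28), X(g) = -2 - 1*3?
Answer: 50/166637 ≈ 0.00030005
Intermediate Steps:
F(z, Z) = Z + 160*Z*z (F(z, Z) = 160*Z*z + Z = Z + 160*Z*z)
X(g) = -5 (X(g) = -2 - 3 = -5)
U = -833185 (U = 18043 - 28*(1 + 160*190) = 18043 - 28*(1 + 30400) = 18043 - 28*30401 = 18043 - 1*851228 = 18043 - 851228 = -833185)
((55 + X(-4))*((4 - 3)*(-5)))/U = ((55 - 5)*((4 - 3)*(-5)))/(-833185) = (50*(1*(-5)))*(-1/833185) = (50*(-5))*(-1/833185) = -250*(-1/833185) = 50/166637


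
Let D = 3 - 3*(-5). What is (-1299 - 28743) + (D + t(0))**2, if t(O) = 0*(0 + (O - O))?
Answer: -29718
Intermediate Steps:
D = 18 (D = 3 + 15 = 18)
t(O) = 0 (t(O) = 0*(0 + 0) = 0*0 = 0)
(-1299 - 28743) + (D + t(0))**2 = (-1299 - 28743) + (18 + 0)**2 = -30042 + 18**2 = -30042 + 324 = -29718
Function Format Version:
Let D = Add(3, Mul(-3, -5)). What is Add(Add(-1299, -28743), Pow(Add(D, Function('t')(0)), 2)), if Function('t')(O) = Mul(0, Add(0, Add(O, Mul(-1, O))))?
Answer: -29718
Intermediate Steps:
D = 18 (D = Add(3, 15) = 18)
Function('t')(O) = 0 (Function('t')(O) = Mul(0, Add(0, 0)) = Mul(0, 0) = 0)
Add(Add(-1299, -28743), Pow(Add(D, Function('t')(0)), 2)) = Add(Add(-1299, -28743), Pow(Add(18, 0), 2)) = Add(-30042, Pow(18, 2)) = Add(-30042, 324) = -29718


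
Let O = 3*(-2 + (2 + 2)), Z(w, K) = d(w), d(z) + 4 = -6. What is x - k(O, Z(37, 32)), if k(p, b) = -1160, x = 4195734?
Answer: 4196894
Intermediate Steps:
d(z) = -10 (d(z) = -4 - 6 = -10)
Z(w, K) = -10
O = 6 (O = 3*(-2 + 4) = 3*2 = 6)
x - k(O, Z(37, 32)) = 4195734 - 1*(-1160) = 4195734 + 1160 = 4196894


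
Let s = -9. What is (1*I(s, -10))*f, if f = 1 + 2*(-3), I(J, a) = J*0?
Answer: 0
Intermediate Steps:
I(J, a) = 0
f = -5 (f = 1 - 6 = -5)
(1*I(s, -10))*f = (1*0)*(-5) = 0*(-5) = 0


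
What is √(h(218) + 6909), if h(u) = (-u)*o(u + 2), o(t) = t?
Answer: I*√41051 ≈ 202.61*I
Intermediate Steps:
h(u) = -u*(2 + u) (h(u) = (-u)*(u + 2) = (-u)*(2 + u) = -u*(2 + u))
√(h(218) + 6909) = √(-1*218*(2 + 218) + 6909) = √(-1*218*220 + 6909) = √(-47960 + 6909) = √(-41051) = I*√41051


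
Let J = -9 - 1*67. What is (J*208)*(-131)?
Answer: 2070848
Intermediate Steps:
J = -76 (J = -9 - 67 = -76)
(J*208)*(-131) = -76*208*(-131) = -15808*(-131) = 2070848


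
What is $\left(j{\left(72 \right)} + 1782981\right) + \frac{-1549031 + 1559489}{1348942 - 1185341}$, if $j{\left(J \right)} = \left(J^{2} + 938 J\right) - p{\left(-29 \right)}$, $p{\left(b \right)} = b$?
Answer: $\frac{303599294188}{163601} \approx 1.8557 \cdot 10^{6}$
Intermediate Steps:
$j{\left(J \right)} = 29 + J^{2} + 938 J$ ($j{\left(J \right)} = \left(J^{2} + 938 J\right) - -29 = \left(J^{2} + 938 J\right) + 29 = 29 + J^{2} + 938 J$)
$\left(j{\left(72 \right)} + 1782981\right) + \frac{-1549031 + 1559489}{1348942 - 1185341} = \left(\left(29 + 72^{2} + 938 \cdot 72\right) + 1782981\right) + \frac{-1549031 + 1559489}{1348942 - 1185341} = \left(\left(29 + 5184 + 67536\right) + 1782981\right) + \frac{10458}{1348942 - 1185341} = \left(72749 + 1782981\right) + \frac{10458}{163601} = 1855730 + 10458 \cdot \frac{1}{163601} = 1855730 + \frac{10458}{163601} = \frac{303599294188}{163601}$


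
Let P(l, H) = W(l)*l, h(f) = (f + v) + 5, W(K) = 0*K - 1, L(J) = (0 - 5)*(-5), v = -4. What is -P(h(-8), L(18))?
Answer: -7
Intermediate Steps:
L(J) = 25 (L(J) = -5*(-5) = 25)
W(K) = -1 (W(K) = 0 - 1 = -1)
h(f) = 1 + f (h(f) = (f - 4) + 5 = (-4 + f) + 5 = 1 + f)
P(l, H) = -l
-P(h(-8), L(18)) = -(-1)*(1 - 8) = -(-1)*(-7) = -1*7 = -7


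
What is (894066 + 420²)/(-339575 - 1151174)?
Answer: -1070466/1490749 ≈ -0.71807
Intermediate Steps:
(894066 + 420²)/(-339575 - 1151174) = (894066 + 176400)/(-1490749) = 1070466*(-1/1490749) = -1070466/1490749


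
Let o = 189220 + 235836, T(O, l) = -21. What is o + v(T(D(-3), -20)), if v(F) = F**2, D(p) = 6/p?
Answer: 425497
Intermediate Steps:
o = 425056
o + v(T(D(-3), -20)) = 425056 + (-21)**2 = 425056 + 441 = 425497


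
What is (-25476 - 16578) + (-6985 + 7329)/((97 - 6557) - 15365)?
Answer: -917828894/21825 ≈ -42054.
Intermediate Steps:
(-25476 - 16578) + (-6985 + 7329)/((97 - 6557) - 15365) = -42054 + 344/(-6460 - 15365) = -42054 + 344/(-21825) = -42054 + 344*(-1/21825) = -42054 - 344/21825 = -917828894/21825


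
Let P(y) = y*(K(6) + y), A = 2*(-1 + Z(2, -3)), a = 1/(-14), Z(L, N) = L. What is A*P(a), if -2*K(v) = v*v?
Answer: 253/98 ≈ 2.5816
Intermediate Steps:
a = -1/14 ≈ -0.071429
K(v) = -v**2/2 (K(v) = -v*v/2 = -v**2/2)
A = 2 (A = 2*(-1 + 2) = 2*1 = 2)
P(y) = y*(-18 + y) (P(y) = y*(-1/2*6**2 + y) = y*(-1/2*36 + y) = y*(-18 + y))
A*P(a) = 2*(-(-18 - 1/14)/14) = 2*(-1/14*(-253/14)) = 2*(253/196) = 253/98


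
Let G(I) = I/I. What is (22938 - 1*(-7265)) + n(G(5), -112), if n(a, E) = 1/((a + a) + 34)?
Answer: 1087309/36 ≈ 30203.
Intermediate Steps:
G(I) = 1
n(a, E) = 1/(34 + 2*a) (n(a, E) = 1/(2*a + 34) = 1/(34 + 2*a))
(22938 - 1*(-7265)) + n(G(5), -112) = (22938 - 1*(-7265)) + 1/(2*(17 + 1)) = (22938 + 7265) + (½)/18 = 30203 + (½)*(1/18) = 30203 + 1/36 = 1087309/36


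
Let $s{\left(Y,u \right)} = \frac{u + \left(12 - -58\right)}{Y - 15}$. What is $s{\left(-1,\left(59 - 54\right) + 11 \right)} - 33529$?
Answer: $- \frac{268275}{8} \approx -33534.0$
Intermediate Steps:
$s{\left(Y,u \right)} = \frac{70 + u}{-15 + Y}$ ($s{\left(Y,u \right)} = \frac{u + \left(12 + 58\right)}{-15 + Y} = \frac{u + 70}{-15 + Y} = \frac{70 + u}{-15 + Y}$)
$s{\left(-1,\left(59 - 54\right) + 11 \right)} - 33529 = \frac{70 + \left(\left(59 - 54\right) + 11\right)}{-15 - 1} - 33529 = \frac{70 + \left(5 + 11\right)}{-16} - 33529 = - \frac{70 + 16}{16} - 33529 = \left(- \frac{1}{16}\right) 86 - 33529 = - \frac{43}{8} - 33529 = - \frac{268275}{8}$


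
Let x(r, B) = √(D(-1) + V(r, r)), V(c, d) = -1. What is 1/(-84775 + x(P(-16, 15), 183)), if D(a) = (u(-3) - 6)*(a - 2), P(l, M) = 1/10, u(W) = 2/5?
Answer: -423875/35934003046 - √395/35934003046 ≈ -1.1796e-5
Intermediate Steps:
u(W) = ⅖ (u(W) = 2*(⅕) = ⅖)
P(l, M) = ⅒
D(a) = 56/5 - 28*a/5 (D(a) = (⅖ - 6)*(a - 2) = -28*(-2 + a)/5 = 56/5 - 28*a/5)
x(r, B) = √395/5 (x(r, B) = √((56/5 - 28/5*(-1)) - 1) = √((56/5 + 28/5) - 1) = √(84/5 - 1) = √(79/5) = √395/5)
1/(-84775 + x(P(-16, 15), 183)) = 1/(-84775 + √395/5)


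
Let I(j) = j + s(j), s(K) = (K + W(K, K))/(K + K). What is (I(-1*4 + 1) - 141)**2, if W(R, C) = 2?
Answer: 744769/36 ≈ 20688.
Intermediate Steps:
s(K) = (2 + K)/(2*K) (s(K) = (K + 2)/(K + K) = (2 + K)/((2*K)) = (2 + K)*(1/(2*K)) = (2 + K)/(2*K))
I(j) = j + (2 + j)/(2*j)
(I(-1*4 + 1) - 141)**2 = ((1/2 + (-1*4 + 1) + 1/(-1*4 + 1)) - 141)**2 = ((1/2 + (-4 + 1) + 1/(-4 + 1)) - 141)**2 = ((1/2 - 3 + 1/(-3)) - 141)**2 = ((1/2 - 3 - 1/3) - 141)**2 = (-17/6 - 141)**2 = (-863/6)**2 = 744769/36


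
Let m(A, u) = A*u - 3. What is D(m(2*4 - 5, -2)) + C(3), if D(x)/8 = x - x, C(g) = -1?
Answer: -1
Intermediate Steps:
m(A, u) = -3 + A*u
D(x) = 0 (D(x) = 8*(x - x) = 8*0 = 0)
D(m(2*4 - 5, -2)) + C(3) = 0 - 1 = -1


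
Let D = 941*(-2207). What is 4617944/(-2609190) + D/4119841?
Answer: -12221963449717/5374723969395 ≈ -2.2740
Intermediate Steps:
D = -2076787
4617944/(-2609190) + D/4119841 = 4617944/(-2609190) - 2076787/4119841 = 4617944*(-1/2609190) - 2076787*1/4119841 = -2308972/1304595 - 2076787/4119841 = -12221963449717/5374723969395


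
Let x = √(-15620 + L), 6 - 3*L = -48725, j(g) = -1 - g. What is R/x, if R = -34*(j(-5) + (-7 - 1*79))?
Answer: 2788*√5613/1871 ≈ 111.64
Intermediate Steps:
L = 48731/3 (L = 2 - ⅓*(-48725) = 2 + 48725/3 = 48731/3 ≈ 16244.)
R = 2788 (R = -34*((-1 - 1*(-5)) + (-7 - 1*79)) = -34*((-1 + 5) + (-7 - 79)) = -34*(4 - 86) = -34*(-82) = 2788)
x = √5613/3 (x = √(-15620 + 48731/3) = √(1871/3) = √5613/3 ≈ 24.973)
R/x = 2788/((√5613/3)) = 2788*(√5613/1871) = 2788*√5613/1871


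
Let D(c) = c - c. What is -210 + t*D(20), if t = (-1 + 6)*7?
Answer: -210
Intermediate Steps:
D(c) = 0
t = 35 (t = 5*7 = 35)
-210 + t*D(20) = -210 + 35*0 = -210 + 0 = -210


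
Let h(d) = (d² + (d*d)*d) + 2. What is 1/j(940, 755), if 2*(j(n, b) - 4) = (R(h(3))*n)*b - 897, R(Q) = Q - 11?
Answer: 2/19161011 ≈ 1.0438e-7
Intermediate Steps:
h(d) = 2 + d² + d³ (h(d) = (d² + d²*d) + 2 = (d² + d³) + 2 = 2 + d² + d³)
R(Q) = -11 + Q
j(n, b) = -889/2 + 27*b*n/2 (j(n, b) = 4 + (((-11 + (2 + 3² + 3³))*n)*b - 897)/2 = 4 + (((-11 + (2 + 9 + 27))*n)*b - 897)/2 = 4 + (((-11 + 38)*n)*b - 897)/2 = 4 + ((27*n)*b - 897)/2 = 4 + (27*b*n - 897)/2 = 4 + (-897 + 27*b*n)/2 = 4 + (-897/2 + 27*b*n/2) = -889/2 + 27*b*n/2)
1/j(940, 755) = 1/(-889/2 + (27/2)*755*940) = 1/(-889/2 + 9580950) = 1/(19161011/2) = 2/19161011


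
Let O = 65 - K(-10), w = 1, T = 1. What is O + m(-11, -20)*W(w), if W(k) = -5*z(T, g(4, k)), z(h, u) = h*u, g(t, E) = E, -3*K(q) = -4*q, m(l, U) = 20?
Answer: -65/3 ≈ -21.667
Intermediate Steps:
K(q) = 4*q/3 (K(q) = -(-4)*q/3 = 4*q/3)
W(k) = -5*k
O = 235/3 (O = 65 - 4*(-10)/3 = 65 - 1*(-40/3) = 65 + 40/3 = 235/3 ≈ 78.333)
O + m(-11, -20)*W(w) = 235/3 + 20*(-5*1) = 235/3 + 20*(-5) = 235/3 - 100 = -65/3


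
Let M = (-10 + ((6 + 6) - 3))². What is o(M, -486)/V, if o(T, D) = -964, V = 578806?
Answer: -482/289403 ≈ -0.0016655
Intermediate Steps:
M = 1 (M = (-10 + (12 - 3))² = (-10 + 9)² = (-1)² = 1)
o(M, -486)/V = -964/578806 = -964*1/578806 = -482/289403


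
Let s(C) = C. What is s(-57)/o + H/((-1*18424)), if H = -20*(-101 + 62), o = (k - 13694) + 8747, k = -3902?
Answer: -1463013/40758494 ≈ -0.035895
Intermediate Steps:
o = -8849 (o = (-3902 - 13694) + 8747 = -17596 + 8747 = -8849)
H = 780 (H = -20*(-39) = 780)
s(-57)/o + H/((-1*18424)) = -57/(-8849) + 780/((-1*18424)) = -57*(-1/8849) + 780/(-18424) = 57/8849 + 780*(-1/18424) = 57/8849 - 195/4606 = -1463013/40758494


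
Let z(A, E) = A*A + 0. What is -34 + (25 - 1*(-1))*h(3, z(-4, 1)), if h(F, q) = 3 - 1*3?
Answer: -34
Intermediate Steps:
z(A, E) = A² (z(A, E) = A² + 0 = A²)
h(F, q) = 0 (h(F, q) = 3 - 3 = 0)
-34 + (25 - 1*(-1))*h(3, z(-4, 1)) = -34 + (25 - 1*(-1))*0 = -34 + (25 + 1)*0 = -34 + 26*0 = -34 + 0 = -34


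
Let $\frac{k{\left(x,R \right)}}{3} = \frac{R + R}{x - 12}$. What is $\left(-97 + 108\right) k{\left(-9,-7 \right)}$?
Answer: $22$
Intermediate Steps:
$k{\left(x,R \right)} = \frac{6 R}{-12 + x}$ ($k{\left(x,R \right)} = 3 \frac{R + R}{x - 12} = 3 \frac{2 R}{-12 + x} = \frac{6 R}{-12 + x}$)
$\left(-97 + 108\right) k{\left(-9,-7 \right)} = \left(-97 + 108\right) 6 \left(-7\right) \frac{1}{-12 - 9} = 11 \cdot 6 \left(-7\right) \frac{1}{-21} = 11 \cdot 6 \left(-7\right) \left(- \frac{1}{21}\right) = 11 \cdot 2 = 22$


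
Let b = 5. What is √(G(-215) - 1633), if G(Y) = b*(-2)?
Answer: I*√1643 ≈ 40.534*I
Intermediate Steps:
G(Y) = -10 (G(Y) = 5*(-2) = -10)
√(G(-215) - 1633) = √(-10 - 1633) = √(-1643) = I*√1643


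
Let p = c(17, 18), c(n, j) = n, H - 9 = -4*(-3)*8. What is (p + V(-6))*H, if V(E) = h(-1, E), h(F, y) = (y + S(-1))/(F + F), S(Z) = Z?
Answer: 4305/2 ≈ 2152.5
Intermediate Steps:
h(F, y) = (-1 + y)/(2*F) (h(F, y) = (y - 1)/(F + F) = (-1 + y)/((2*F)) = (-1 + y)*(1/(2*F)) = (-1 + y)/(2*F))
V(E) = ½ - E/2 (V(E) = (½)*(-1 + E)/(-1) = (½)*(-1)*(-1 + E) = ½ - E/2)
H = 105 (H = 9 - 4*(-3)*8 = 9 + 12*8 = 9 + 96 = 105)
p = 17
(p + V(-6))*H = (17 + (½ - ½*(-6)))*105 = (17 + (½ + 3))*105 = (17 + 7/2)*105 = (41/2)*105 = 4305/2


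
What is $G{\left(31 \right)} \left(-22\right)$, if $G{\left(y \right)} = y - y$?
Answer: $0$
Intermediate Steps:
$G{\left(y \right)} = 0$
$G{\left(31 \right)} \left(-22\right) = 0 \left(-22\right) = 0$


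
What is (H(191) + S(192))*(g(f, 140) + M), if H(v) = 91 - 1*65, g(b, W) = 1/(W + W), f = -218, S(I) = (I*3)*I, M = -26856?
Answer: -415905925811/140 ≈ -2.9708e+9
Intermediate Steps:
S(I) = 3*I**2 (S(I) = (3*I)*I = 3*I**2)
g(b, W) = 1/(2*W)
H(v) = 26 (H(v) = 91 - 65 = 26)
(H(191) + S(192))*(g(f, 140) + M) = (26 + 3*192**2)*((1/2)/140 - 26856) = (26 + 3*36864)*((1/2)*(1/140) - 26856) = (26 + 110592)*(1/280 - 26856) = 110618*(-7519679/280) = -415905925811/140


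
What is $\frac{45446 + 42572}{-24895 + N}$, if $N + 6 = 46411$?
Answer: $\frac{44009}{10755} \approx 4.092$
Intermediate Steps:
$N = 46405$ ($N = -6 + 46411 = 46405$)
$\frac{45446 + 42572}{-24895 + N} = \frac{45446 + 42572}{-24895 + 46405} = \frac{88018}{21510} = 88018 \cdot \frac{1}{21510} = \frac{44009}{10755}$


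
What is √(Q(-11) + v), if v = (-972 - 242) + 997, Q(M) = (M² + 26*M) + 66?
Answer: 2*I*√79 ≈ 17.776*I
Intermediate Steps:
Q(M) = 66 + M² + 26*M
v = -217 (v = -1214 + 997 = -217)
√(Q(-11) + v) = √((66 + (-11)² + 26*(-11)) - 217) = √((66 + 121 - 286) - 217) = √(-99 - 217) = √(-316) = 2*I*√79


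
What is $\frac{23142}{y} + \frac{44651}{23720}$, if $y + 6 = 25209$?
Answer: $\frac{558089131}{199271720} \approx 2.8006$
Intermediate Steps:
$y = 25203$ ($y = -6 + 25209 = 25203$)
$\frac{23142}{y} + \frac{44651}{23720} = \frac{23142}{25203} + \frac{44651}{23720} = 23142 \cdot \frac{1}{25203} + 44651 \cdot \frac{1}{23720} = \frac{7714}{8401} + \frac{44651}{23720} = \frac{558089131}{199271720}$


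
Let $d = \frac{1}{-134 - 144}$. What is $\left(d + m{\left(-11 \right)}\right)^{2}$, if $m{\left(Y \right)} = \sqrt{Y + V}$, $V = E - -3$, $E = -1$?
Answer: $\frac{\left(1 - 834 i\right)^{2}}{77284} \approx -9.0 - 0.021583 i$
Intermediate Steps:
$V = 2$ ($V = -1 - -3 = -1 + 3 = 2$)
$m{\left(Y \right)} = \sqrt{2 + Y}$ ($m{\left(Y \right)} = \sqrt{Y + 2} = \sqrt{2 + Y}$)
$d = - \frac{1}{278}$ ($d = \frac{1}{-278} = - \frac{1}{278} \approx -0.0035971$)
$\left(d + m{\left(-11 \right)}\right)^{2} = \left(- \frac{1}{278} + \sqrt{2 - 11}\right)^{2} = \left(- \frac{1}{278} + \sqrt{-9}\right)^{2} = \left(- \frac{1}{278} + 3 i\right)^{2}$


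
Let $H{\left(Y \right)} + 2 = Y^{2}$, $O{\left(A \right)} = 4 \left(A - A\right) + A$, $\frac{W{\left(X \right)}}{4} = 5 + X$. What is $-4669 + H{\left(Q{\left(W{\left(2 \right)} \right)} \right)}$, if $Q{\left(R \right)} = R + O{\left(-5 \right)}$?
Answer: $-4142$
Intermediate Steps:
$W{\left(X \right)} = 20 + 4 X$ ($W{\left(X \right)} = 4 \left(5 + X\right) = 20 + 4 X$)
$O{\left(A \right)} = A$ ($O{\left(A \right)} = 4 \cdot 0 + A = 0 + A = A$)
$Q{\left(R \right)} = -5 + R$ ($Q{\left(R \right)} = R - 5 = -5 + R$)
$H{\left(Y \right)} = -2 + Y^{2}$
$-4669 + H{\left(Q{\left(W{\left(2 \right)} \right)} \right)} = -4669 - \left(2 - \left(-5 + \left(20 + 4 \cdot 2\right)\right)^{2}\right) = -4669 - \left(2 - \left(-5 + \left(20 + 8\right)\right)^{2}\right) = -4669 - \left(2 - \left(-5 + 28\right)^{2}\right) = -4669 - \left(2 - 23^{2}\right) = -4669 + \left(-2 + 529\right) = -4669 + 527 = -4142$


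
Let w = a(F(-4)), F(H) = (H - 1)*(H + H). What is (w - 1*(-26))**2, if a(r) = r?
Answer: 4356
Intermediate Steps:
F(H) = 2*H*(-1 + H) (F(H) = (-1 + H)*(2*H) = 2*H*(-1 + H))
w = 40 (w = 2*(-4)*(-1 - 4) = 2*(-4)*(-5) = 40)
(w - 1*(-26))**2 = (40 - 1*(-26))**2 = (40 + 26)**2 = 66**2 = 4356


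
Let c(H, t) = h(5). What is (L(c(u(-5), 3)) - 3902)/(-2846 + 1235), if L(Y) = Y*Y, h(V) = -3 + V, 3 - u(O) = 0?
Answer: 3898/1611 ≈ 2.4196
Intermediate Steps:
u(O) = 3 (u(O) = 3 - 1*0 = 3 + 0 = 3)
c(H, t) = 2 (c(H, t) = -3 + 5 = 2)
L(Y) = Y²
(L(c(u(-5), 3)) - 3902)/(-2846 + 1235) = (2² - 3902)/(-2846 + 1235) = (4 - 3902)/(-1611) = -3898*(-1/1611) = 3898/1611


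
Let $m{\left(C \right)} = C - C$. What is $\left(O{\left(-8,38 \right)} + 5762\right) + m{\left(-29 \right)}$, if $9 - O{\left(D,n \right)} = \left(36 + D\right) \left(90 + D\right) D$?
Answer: $24139$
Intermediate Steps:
$m{\left(C \right)} = 0$
$O{\left(D,n \right)} = 9 - D \left(36 + D\right) \left(90 + D\right)$ ($O{\left(D,n \right)} = 9 - \left(36 + D\right) \left(90 + D\right) D = 9 - D \left(36 + D\right) \left(90 + D\right)$)
$\left(O{\left(-8,38 \right)} + 5762\right) + m{\left(-29 \right)} = \left(\left(9 - \left(-8\right)^{3} - -25920 - 126 \left(-8\right)^{2}\right) + 5762\right) + 0 = \left(\left(9 - -512 + 25920 - 8064\right) + 5762\right) + 0 = \left(\left(9 + 512 + 25920 - 8064\right) + 5762\right) + 0 = \left(18377 + 5762\right) + 0 = 24139 + 0 = 24139$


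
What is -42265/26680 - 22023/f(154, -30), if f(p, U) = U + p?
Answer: -29640725/165416 ≈ -179.19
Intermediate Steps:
-42265/26680 - 22023/f(154, -30) = -42265/26680 - 22023/(-30 + 154) = -42265*1/26680 - 22023/124 = -8453/5336 - 22023*1/124 = -8453/5336 - 22023/124 = -29640725/165416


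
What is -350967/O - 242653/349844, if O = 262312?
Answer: -46608623221/22942069832 ≈ -2.0316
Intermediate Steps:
-350967/O - 242653/349844 = -350967/262312 - 242653/349844 = -46608623221/22942069832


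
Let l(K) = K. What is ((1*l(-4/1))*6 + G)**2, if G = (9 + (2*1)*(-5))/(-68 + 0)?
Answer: 2660161/4624 ≈ 575.29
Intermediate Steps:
G = 1/68 (G = (9 + 2*(-5))/(-68) = (9 - 10)*(-1/68) = -1*(-1/68) = 1/68 ≈ 0.014706)
((1*l(-4/1))*6 + G)**2 = ((1*(-4/1))*6 + 1/68)**2 = ((1*(-4*1))*6 + 1/68)**2 = ((1*(-4))*6 + 1/68)**2 = (-4*6 + 1/68)**2 = (-24 + 1/68)**2 = (-1631/68)**2 = 2660161/4624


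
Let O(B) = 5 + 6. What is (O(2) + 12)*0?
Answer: 0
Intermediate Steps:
O(B) = 11
(O(2) + 12)*0 = (11 + 12)*0 = 23*0 = 0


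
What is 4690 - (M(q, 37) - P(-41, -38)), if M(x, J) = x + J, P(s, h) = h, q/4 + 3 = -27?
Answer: 4735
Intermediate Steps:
q = -120 (q = -12 + 4*(-27) = -12 - 108 = -120)
M(x, J) = J + x
4690 - (M(q, 37) - P(-41, -38)) = 4690 - ((37 - 120) - 1*(-38)) = 4690 - (-83 + 38) = 4690 - 1*(-45) = 4690 + 45 = 4735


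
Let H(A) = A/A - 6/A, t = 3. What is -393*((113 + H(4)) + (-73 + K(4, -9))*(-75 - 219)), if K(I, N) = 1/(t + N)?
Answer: -16996071/2 ≈ -8.4980e+6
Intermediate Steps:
H(A) = 1 - 6/A
K(I, N) = 1/(3 + N)
-393*((113 + H(4)) + (-73 + K(4, -9))*(-75 - 219)) = -393*((113 + (-6 + 4)/4) + (-73 + 1/(3 - 9))*(-75 - 219)) = -393*((113 + (¼)*(-2)) + (-73 + 1/(-6))*(-294)) = -393*((113 - ½) + (-73 - ⅙)*(-294)) = -393*(225/2 - 439/6*(-294)) = -393*(225/2 + 21511) = -393*43247/2 = -16996071/2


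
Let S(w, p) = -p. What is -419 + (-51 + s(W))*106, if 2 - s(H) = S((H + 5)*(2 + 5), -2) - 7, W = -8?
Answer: -5083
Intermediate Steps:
s(H) = 7 (s(H) = 2 - (-1*(-2) - 7) = 2 - (2 - 7) = 2 - 1*(-5) = 2 + 5 = 7)
-419 + (-51 + s(W))*106 = -419 + (-51 + 7)*106 = -419 - 44*106 = -419 - 4664 = -5083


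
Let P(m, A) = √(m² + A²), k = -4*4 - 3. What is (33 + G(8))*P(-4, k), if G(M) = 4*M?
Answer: 65*√377 ≈ 1262.1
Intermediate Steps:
k = -19 (k = -16 - 3 = -19)
P(m, A) = √(A² + m²)
(33 + G(8))*P(-4, k) = (33 + 4*8)*√((-19)² + (-4)²) = (33 + 32)*√(361 + 16) = 65*√377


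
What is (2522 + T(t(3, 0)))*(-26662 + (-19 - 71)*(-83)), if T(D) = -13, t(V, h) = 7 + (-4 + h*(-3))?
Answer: -48152728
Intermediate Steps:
t(V, h) = 3 - 3*h (t(V, h) = 7 + (-4 - 3*h) = 3 - 3*h)
(2522 + T(t(3, 0)))*(-26662 + (-19 - 71)*(-83)) = (2522 - 13)*(-26662 + (-19 - 71)*(-83)) = 2509*(-26662 - 90*(-83)) = 2509*(-26662 + 7470) = 2509*(-19192) = -48152728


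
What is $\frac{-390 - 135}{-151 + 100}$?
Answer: $\frac{175}{17} \approx 10.294$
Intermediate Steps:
$\frac{-390 - 135}{-151 + 100} = - \frac{525}{-51} = \left(-525\right) \left(- \frac{1}{51}\right) = \frac{175}{17}$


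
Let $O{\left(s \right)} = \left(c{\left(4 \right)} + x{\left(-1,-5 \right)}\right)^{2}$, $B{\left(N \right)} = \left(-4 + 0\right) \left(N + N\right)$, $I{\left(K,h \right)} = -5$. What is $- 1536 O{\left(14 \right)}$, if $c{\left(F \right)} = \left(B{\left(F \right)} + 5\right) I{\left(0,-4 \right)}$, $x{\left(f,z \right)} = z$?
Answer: $-25958400$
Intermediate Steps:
$B{\left(N \right)} = - 8 N$ ($B{\left(N \right)} = - 4 \cdot 2 N = - 8 N$)
$c{\left(F \right)} = -25 + 40 F$ ($c{\left(F \right)} = \left(- 8 F + 5\right) \left(-5\right) = \left(5 - 8 F\right) \left(-5\right) = -25 + 40 F$)
$O{\left(s \right)} = 16900$ ($O{\left(s \right)} = \left(\left(-25 + 40 \cdot 4\right) - 5\right)^{2} = \left(\left(-25 + 160\right) - 5\right)^{2} = \left(135 - 5\right)^{2} = 130^{2} = 16900$)
$- 1536 O{\left(14 \right)} = \left(-1536\right) 16900 = -25958400$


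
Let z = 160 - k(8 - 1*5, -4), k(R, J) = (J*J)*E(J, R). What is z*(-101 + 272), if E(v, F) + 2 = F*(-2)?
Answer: 49248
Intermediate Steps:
E(v, F) = -2 - 2*F (E(v, F) = -2 + F*(-2) = -2 - 2*F)
k(R, J) = J²*(-2 - 2*R) (k(R, J) = (J*J)*(-2 - 2*R) = J²*(-2 - 2*R))
z = 288 (z = 160 - 2*(-4)²*(-1 - (8 - 1*5)) = 160 - 2*16*(-1 - (8 - 5)) = 160 - 2*16*(-1 - 1*3) = 160 - 2*16*(-1 - 3) = 160 - 2*16*(-4) = 160 - 1*(-128) = 160 + 128 = 288)
z*(-101 + 272) = 288*(-101 + 272) = 288*171 = 49248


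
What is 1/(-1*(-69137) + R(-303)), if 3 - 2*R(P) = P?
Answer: 1/69290 ≈ 1.4432e-5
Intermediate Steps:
R(P) = 3/2 - P/2
1/(-1*(-69137) + R(-303)) = 1/(-1*(-69137) + (3/2 - 1/2*(-303))) = 1/(69137 + (3/2 + 303/2)) = 1/(69137 + 153) = 1/69290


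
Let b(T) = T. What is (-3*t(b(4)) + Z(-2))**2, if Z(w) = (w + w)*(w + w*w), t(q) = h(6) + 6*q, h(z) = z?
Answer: 9604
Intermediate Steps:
t(q) = 6 + 6*q
Z(w) = 2*w*(w + w**2) (Z(w) = (2*w)*(w + w**2) = 2*w*(w + w**2))
(-3*t(b(4)) + Z(-2))**2 = (-3*(6 + 6*4) + 2*(-2)**2*(1 - 2))**2 = (-3*(6 + 24) + 2*4*(-1))**2 = (-3*30 - 8)**2 = (-90 - 8)**2 = (-98)**2 = 9604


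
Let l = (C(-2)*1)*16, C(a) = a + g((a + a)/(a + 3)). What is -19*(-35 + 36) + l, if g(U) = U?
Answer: -115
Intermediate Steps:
C(a) = a + 2*a/(3 + a) (C(a) = a + (a + a)/(a + 3) = a + (2*a)/(3 + a) = a + 2*a/(3 + a))
l = -96 (l = (-2*(5 - 2)/(3 - 2)*1)*16 = (-2*3/1*1)*16 = (-2*1*3*1)*16 = -6*1*16 = -6*16 = -96)
-19*(-35 + 36) + l = -19*(-35 + 36) - 96 = -19*1 - 96 = -19 - 96 = -115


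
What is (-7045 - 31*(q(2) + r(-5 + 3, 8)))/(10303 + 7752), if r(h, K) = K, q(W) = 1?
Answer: -7324/18055 ≈ -0.40565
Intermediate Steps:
(-7045 - 31*(q(2) + r(-5 + 3, 8)))/(10303 + 7752) = (-7045 - 31*(1 + 8))/(10303 + 7752) = (-7045 - 31*9)/18055 = (-7045 - 279)*(1/18055) = -7324*1/18055 = -7324/18055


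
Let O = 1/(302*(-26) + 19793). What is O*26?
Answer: 26/11941 ≈ 0.0021774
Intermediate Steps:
O = 1/11941 (O = 1/(-7852 + 19793) = 1/11941 ≈ 8.3745e-5)
O*26 = (1/11941)*26 = 26/11941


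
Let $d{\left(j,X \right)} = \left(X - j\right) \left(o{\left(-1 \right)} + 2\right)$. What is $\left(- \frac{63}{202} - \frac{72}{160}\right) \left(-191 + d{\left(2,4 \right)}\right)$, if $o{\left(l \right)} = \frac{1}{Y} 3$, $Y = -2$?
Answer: $\frac{29241}{202} \approx 144.76$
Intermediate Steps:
$o{\left(l \right)} = - \frac{3}{2}$ ($o{\left(l \right)} = \frac{1}{-2} \cdot 3 = \left(- \frac{1}{2}\right) 3 = - \frac{3}{2}$)
$d{\left(j,X \right)} = \frac{X}{2} - \frac{j}{2}$ ($d{\left(j,X \right)} = \left(X - j\right) \left(- \frac{3}{2} + 2\right) = \left(X - j\right) \frac{1}{2} = \frac{X}{2} - \frac{j}{2}$)
$\left(- \frac{63}{202} - \frac{72}{160}\right) \left(-191 + d{\left(2,4 \right)}\right) = \left(- \frac{63}{202} - \frac{72}{160}\right) \left(-191 + \left(\frac{1}{2} \cdot 4 - 1\right)\right) = \left(\left(-63\right) \frac{1}{202} - \frac{9}{20}\right) \left(-191 + \left(2 - 1\right)\right) = \left(- \frac{63}{202} - \frac{9}{20}\right) \left(-191 + 1\right) = \left(- \frac{1539}{2020}\right) \left(-190\right) = \frac{29241}{202}$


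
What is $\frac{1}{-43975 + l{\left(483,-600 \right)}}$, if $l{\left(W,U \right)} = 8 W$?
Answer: $- \frac{1}{40111} \approx -2.4931 \cdot 10^{-5}$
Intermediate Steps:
$\frac{1}{-43975 + l{\left(483,-600 \right)}} = \frac{1}{-43975 + 8 \cdot 483} = \frac{1}{-43975 + 3864} = \frac{1}{-40111} = - \frac{1}{40111}$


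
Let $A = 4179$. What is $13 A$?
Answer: $54327$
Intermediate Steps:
$13 A = 13 \cdot 4179 = 54327$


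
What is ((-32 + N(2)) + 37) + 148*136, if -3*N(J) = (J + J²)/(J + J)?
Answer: 40265/2 ≈ 20133.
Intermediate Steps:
N(J) = -(J + J²)/(6*J) (N(J) = -(J + J²)/(3*(J + J)) = -(J + J²)/(3*(2*J)) = -(J + J²)*1/(2*J)/3 = -(J + J²)/(6*J))
((-32 + N(2)) + 37) + 148*136 = ((-32 + (-⅙ - ⅙*2)) + 37) + 148*136 = ((-32 + (-⅙ - ⅓)) + 37) + 20128 = ((-32 - ½) + 37) + 20128 = (-65/2 + 37) + 20128 = 9/2 + 20128 = 40265/2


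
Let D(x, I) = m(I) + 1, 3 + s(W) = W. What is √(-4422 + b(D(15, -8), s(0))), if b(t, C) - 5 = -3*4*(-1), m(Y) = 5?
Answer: I*√4405 ≈ 66.37*I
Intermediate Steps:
s(W) = -3 + W
D(x, I) = 6 (D(x, I) = 5 + 1 = 6)
b(t, C) = 17 (b(t, C) = 5 - 3*4*(-1) = 5 - 12*(-1) = 5 + 12 = 17)
√(-4422 + b(D(15, -8), s(0))) = √(-4422 + 17) = √(-4405) = I*√4405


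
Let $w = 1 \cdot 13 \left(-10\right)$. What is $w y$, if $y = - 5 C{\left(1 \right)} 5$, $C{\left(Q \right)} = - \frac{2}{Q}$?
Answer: $-6500$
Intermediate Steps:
$w = -130$ ($w = 13 \left(-10\right) = -130$)
$y = 50$ ($y = - 5 \left(- \frac{2}{1}\right) 5 = - 5 \left(\left(-2\right) 1\right) 5 = \left(-5\right) \left(-2\right) 5 = 10 \cdot 5 = 50$)
$w y = \left(-130\right) 50 = -6500$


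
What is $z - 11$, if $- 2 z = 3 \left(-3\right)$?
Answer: $- \frac{13}{2} \approx -6.5$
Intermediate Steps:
$z = \frac{9}{2}$ ($z = - \frac{3 \left(-3\right)}{2} = \left(- \frac{1}{2}\right) \left(-9\right) = \frac{9}{2} \approx 4.5$)
$z - 11 = \frac{9}{2} - 11 = - \frac{13}{2}$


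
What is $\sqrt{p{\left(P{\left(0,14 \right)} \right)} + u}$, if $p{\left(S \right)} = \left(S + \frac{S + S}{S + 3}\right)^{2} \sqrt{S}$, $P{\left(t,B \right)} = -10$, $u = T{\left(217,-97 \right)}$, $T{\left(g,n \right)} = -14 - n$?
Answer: $\frac{\sqrt{4067 + 2500 i \sqrt{10}}}{7} \approx 11.499 + 7.0156 i$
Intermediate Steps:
$u = 83$ ($u = -14 - -97 = -14 + 97 = 83$)
$p{\left(S \right)} = \sqrt{S} \left(S + \frac{2 S}{3 + S}\right)^{2}$ ($p{\left(S \right)} = \left(S + \frac{2 S}{3 + S}\right)^{2} \sqrt{S} = \sqrt{S} \left(S + \frac{2 S}{3 + S}\right)^{2}$)
$\sqrt{p{\left(P{\left(0,14 \right)} \right)} + u} = \sqrt{\frac{\left(-10\right)^{\frac{5}{2}} \left(5 - 10\right)^{2}}{\left(3 - 10\right)^{2}} + 83} = \sqrt{\frac{100 i \sqrt{10} \left(-5\right)^{2}}{49} + 83} = \sqrt{100 i \sqrt{10} \cdot \frac{1}{49} \cdot 25 + 83} = \sqrt{\frac{2500 i \sqrt{10}}{49} + 83} = \sqrt{83 + \frac{2500 i \sqrt{10}}{49}}$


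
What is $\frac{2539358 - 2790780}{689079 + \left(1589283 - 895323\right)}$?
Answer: $- \frac{251422}{1383039} \approx -0.18179$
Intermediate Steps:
$\frac{2539358 - 2790780}{689079 + \left(1589283 - 895323\right)} = - \frac{251422}{689079 + \left(1589283 - 895323\right)} = - \frac{251422}{689079 + 693960} = - \frac{251422}{1383039}$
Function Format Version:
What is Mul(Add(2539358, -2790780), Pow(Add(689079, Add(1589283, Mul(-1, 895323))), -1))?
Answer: Rational(-251422, 1383039) ≈ -0.18179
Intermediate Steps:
Mul(Add(2539358, -2790780), Pow(Add(689079, Add(1589283, Mul(-1, 895323))), -1)) = Mul(-251422, Pow(Add(689079, Add(1589283, -895323)), -1)) = Mul(-251422, Pow(Add(689079, 693960), -1)) = Mul(-251422, Pow(1383039, -1)) = Mul(-251422, Rational(1, 1383039)) = Rational(-251422, 1383039)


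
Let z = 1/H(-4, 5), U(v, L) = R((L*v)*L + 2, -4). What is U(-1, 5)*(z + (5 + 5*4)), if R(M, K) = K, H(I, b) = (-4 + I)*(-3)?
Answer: -601/6 ≈ -100.17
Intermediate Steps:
H(I, b) = 12 - 3*I
U(v, L) = -4
z = 1/24 (z = 1/(12 - 3*(-4)) = 1/(12 + 12) = 1/24 ≈ 0.041667)
U(-1, 5)*(z + (5 + 5*4)) = -4*(1/24 + (5 + 5*4)) = -4*(1/24 + (5 + 20)) = -4*(1/24 + 25) = -4*601/24 = -601/6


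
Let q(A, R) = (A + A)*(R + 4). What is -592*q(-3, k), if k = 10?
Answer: 49728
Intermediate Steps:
q(A, R) = 2*A*(4 + R) (q(A, R) = (2*A)*(4 + R) = 2*A*(4 + R))
-592*q(-3, k) = -1184*(-3)*(4 + 10) = -1184*(-3)*14 = -592*(-84) = 49728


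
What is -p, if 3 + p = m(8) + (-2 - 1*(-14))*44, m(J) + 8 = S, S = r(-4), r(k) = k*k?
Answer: -533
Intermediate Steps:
r(k) = k**2
S = 16 (S = (-4)**2 = 16)
m(J) = 8 (m(J) = -8 + 16 = 8)
p = 533 (p = -3 + (8 + (-2 - 1*(-14))*44) = -3 + (8 + (-2 + 14)*44) = -3 + (8 + 12*44) = -3 + (8 + 528) = -3 + 536 = 533)
-p = -1*533 = -533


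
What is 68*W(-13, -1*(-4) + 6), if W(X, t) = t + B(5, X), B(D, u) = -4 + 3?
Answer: 612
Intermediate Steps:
B(D, u) = -1
W(X, t) = -1 + t (W(X, t) = t - 1 = -1 + t)
68*W(-13, -1*(-4) + 6) = 68*(-1 + (-1*(-4) + 6)) = 68*(-1 + (4 + 6)) = 68*(-1 + 10) = 68*9 = 612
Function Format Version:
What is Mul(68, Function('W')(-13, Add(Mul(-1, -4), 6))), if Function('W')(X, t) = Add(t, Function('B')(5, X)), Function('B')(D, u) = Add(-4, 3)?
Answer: 612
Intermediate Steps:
Function('B')(D, u) = -1
Function('W')(X, t) = Add(-1, t) (Function('W')(X, t) = Add(t, -1) = Add(-1, t))
Mul(68, Function('W')(-13, Add(Mul(-1, -4), 6))) = Mul(68, Add(-1, Add(Mul(-1, -4), 6))) = Mul(68, Add(-1, Add(4, 6))) = Mul(68, Add(-1, 10)) = Mul(68, 9) = 612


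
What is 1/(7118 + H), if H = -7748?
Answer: -1/630 ≈ -0.0015873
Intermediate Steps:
1/(7118 + H) = 1/(7118 - 7748) = 1/(-630) = -1/630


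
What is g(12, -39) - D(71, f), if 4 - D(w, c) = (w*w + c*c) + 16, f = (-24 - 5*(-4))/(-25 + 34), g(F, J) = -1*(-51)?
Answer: 413440/81 ≈ 5104.2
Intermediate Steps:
g(F, J) = 51
f = -4/9 (f = (-24 + 20)/9 = -4*1/9 = -4/9 ≈ -0.44444)
D(w, c) = -12 - c**2 - w**2 (D(w, c) = 4 - ((w*w + c*c) + 16) = 4 - ((w**2 + c**2) + 16) = 4 - ((c**2 + w**2) + 16) = 4 - (16 + c**2 + w**2) = 4 + (-16 - c**2 - w**2) = -12 - c**2 - w**2)
g(12, -39) - D(71, f) = 51 - (-12 - (-4/9)**2 - 1*71**2) = 51 - (-12 - 1*16/81 - 1*5041) = 51 - (-12 - 16/81 - 5041) = 51 - 1*(-409309/81) = 51 + 409309/81 = 413440/81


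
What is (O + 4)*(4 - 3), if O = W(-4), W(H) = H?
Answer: 0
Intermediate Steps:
O = -4
(O + 4)*(4 - 3) = (-4 + 4)*(4 - 3) = 0*1 = 0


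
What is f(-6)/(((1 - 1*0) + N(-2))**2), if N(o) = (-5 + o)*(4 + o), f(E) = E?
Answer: -6/169 ≈ -0.035503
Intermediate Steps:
f(-6)/(((1 - 1*0) + N(-2))**2) = -6/((1 - 1*0) + (-20 + (-2)**2 - 1*(-2)))**2 = -6/((1 + 0) + (-20 + 4 + 2))**2 = -6/(1 - 14)**2 = -6/((-13)**2) = -6/169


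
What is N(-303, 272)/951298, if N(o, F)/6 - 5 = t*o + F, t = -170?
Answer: 155361/475649 ≈ 0.32663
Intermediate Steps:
N(o, F) = 30 - 1020*o + 6*F (N(o, F) = 30 + 6*(-170*o + F) = 30 + 6*(F - 170*o) = 30 + (-1020*o + 6*F) = 30 - 1020*o + 6*F)
N(-303, 272)/951298 = (30 - 1020*(-303) + 6*272)/951298 = (30 + 309060 + 1632)*(1/951298) = 310722*(1/951298) = 155361/475649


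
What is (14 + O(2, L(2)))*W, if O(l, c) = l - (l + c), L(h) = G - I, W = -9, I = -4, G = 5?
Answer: -45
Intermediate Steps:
L(h) = 9 (L(h) = 5 - 1*(-4) = 5 + 4 = 9)
O(l, c) = -c (O(l, c) = l - (c + l) = l + (-c - l) = -c)
(14 + O(2, L(2)))*W = (14 - 1*9)*(-9) = (14 - 9)*(-9) = 5*(-9) = -45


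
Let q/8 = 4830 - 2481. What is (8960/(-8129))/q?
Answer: -1120/19095021 ≈ -5.8654e-5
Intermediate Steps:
q = 18792 (q = 8*(4830 - 2481) = 8*2349 = 18792)
(8960/(-8129))/q = (8960/(-8129))/18792 = (8960*(-1/8129))*(1/18792) = -8960/8129*1/18792 = -1120/19095021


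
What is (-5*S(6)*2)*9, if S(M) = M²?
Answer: -3240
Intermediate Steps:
(-5*S(6)*2)*9 = (-5*6²*2)*9 = (-5*36*2)*9 = -180*2*9 = -360*9 = -3240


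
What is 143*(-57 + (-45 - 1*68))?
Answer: -24310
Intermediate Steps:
143*(-57 + (-45 - 1*68)) = 143*(-57 + (-45 - 68)) = 143*(-57 - 113) = 143*(-170) = -24310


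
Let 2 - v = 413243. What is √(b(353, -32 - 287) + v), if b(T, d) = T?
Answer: 2*I*√103222 ≈ 642.56*I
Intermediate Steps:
v = -413241 (v = 2 - 1*413243 = 2 - 413243 = -413241)
√(b(353, -32 - 287) + v) = √(353 - 413241) = √(-412888) = 2*I*√103222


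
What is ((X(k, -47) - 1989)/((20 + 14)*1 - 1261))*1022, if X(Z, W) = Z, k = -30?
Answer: 687806/409 ≈ 1681.7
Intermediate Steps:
((X(k, -47) - 1989)/((20 + 14)*1 - 1261))*1022 = ((-30 - 1989)/((20 + 14)*1 - 1261))*1022 = -2019/(34*1 - 1261)*1022 = -2019/(34 - 1261)*1022 = -2019/(-1227)*1022 = -2019*(-1/1227)*1022 = (673/409)*1022 = 687806/409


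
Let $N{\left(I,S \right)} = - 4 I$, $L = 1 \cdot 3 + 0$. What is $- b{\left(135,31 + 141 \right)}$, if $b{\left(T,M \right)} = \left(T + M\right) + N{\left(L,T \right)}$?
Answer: $-295$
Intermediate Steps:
$L = 3$ ($L = 3 + 0 = 3$)
$b{\left(T,M \right)} = -12 + M + T$ ($b{\left(T,M \right)} = \left(T + M\right) - 12 = \left(M + T\right) - 12 = -12 + M + T$)
$- b{\left(135,31 + 141 \right)} = - (-12 + \left(31 + 141\right) + 135) = - (-12 + 172 + 135) = \left(-1\right) 295 = -295$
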